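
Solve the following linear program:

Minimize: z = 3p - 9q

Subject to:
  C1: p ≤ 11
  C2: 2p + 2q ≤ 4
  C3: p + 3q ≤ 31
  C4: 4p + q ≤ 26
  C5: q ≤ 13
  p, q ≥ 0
Each vertex is the intersection of two constraint boundaries that also satisfies all remaining constraints:
  p = 0 and q = 0 → (0, 0)
  2p + 2q = 4 and q = 0 → (2, 0)
  2p + 2q = 4 and p = 0 → (0, 2)

Evaluating z = 3p - 9q at each vertex:
  (0, 0): z = 0
  (2, 0): z = 6
  (0, 2): z = -18

The minimum is at (0, 2) with z = -18.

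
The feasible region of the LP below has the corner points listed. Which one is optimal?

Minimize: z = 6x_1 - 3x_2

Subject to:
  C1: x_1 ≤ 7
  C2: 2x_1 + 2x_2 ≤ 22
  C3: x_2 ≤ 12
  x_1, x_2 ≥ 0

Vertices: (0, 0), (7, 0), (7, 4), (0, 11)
Evaluating z = 6x_1 - 3x_2 at each vertex:
  (0, 0): z = 0
  (7, 0): z = 42
  (7, 4): z = 30
  (0, 11): z = -33

The smallest value is z = -33, attained at (0, 11).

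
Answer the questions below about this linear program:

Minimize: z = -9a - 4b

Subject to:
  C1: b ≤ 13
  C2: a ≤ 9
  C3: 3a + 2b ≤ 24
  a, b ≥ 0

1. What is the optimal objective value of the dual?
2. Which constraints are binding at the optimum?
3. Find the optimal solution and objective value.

1. -72 (by strong duality, equal to the primal optimum)
2. C3, b ≥ 0
3. a = 8, b = 0, z = -72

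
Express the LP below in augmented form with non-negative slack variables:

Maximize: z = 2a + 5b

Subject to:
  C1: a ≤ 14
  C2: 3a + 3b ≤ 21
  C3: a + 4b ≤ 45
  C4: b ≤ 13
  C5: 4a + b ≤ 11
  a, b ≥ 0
max z = 2a + 5b

s.t.
  a + s1 = 14
  3a + 3b + s2 = 21
  a + 4b + s3 = 45
  b + s4 = 13
  4a + b + s5 = 11
  a, b, s1, s2, s3, s4, s5 ≥ 0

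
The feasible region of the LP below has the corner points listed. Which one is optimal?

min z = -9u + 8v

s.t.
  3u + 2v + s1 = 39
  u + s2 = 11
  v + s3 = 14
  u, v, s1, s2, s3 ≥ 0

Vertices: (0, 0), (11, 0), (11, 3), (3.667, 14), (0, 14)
Evaluating z = -9u + 8v at each vertex:
  (0, 0): z = 0
  (11, 0): z = -99
  (11, 3): z = -75
  (3.667, 14): z = 79
  (0, 14): z = 112

The smallest value is z = -99, attained at (11, 0).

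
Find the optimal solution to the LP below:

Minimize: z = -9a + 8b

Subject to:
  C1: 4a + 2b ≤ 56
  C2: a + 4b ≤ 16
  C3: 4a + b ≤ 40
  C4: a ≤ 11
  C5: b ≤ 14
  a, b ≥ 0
Each vertex is the intersection of two constraint boundaries that also satisfies all remaining constraints:
  a = 0 and b = 0 → (0, 0)
  4a + b = 40 and b = 0 → (10, 0)
  a + 4b = 16 and 4a + b = 40 → (9.6, 1.6)
  a + 4b = 16 and a = 0 → (0, 4)

Evaluating z = -9a + 8b at each vertex:
  (0, 0): z = 0
  (10, 0): z = -90
  (9.6, 1.6): z = -73.6
  (0, 4): z = 32

The minimum is at (10, 0) with z = -90.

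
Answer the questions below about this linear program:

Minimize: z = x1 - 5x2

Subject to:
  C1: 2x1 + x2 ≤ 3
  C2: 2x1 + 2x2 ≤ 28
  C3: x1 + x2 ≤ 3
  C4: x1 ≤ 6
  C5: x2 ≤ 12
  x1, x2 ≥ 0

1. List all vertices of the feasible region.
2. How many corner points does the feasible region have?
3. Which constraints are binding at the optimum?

1. (0, 0), (1.5, 0), (0, 3)
2. 3
3. C1, C3, x1 ≥ 0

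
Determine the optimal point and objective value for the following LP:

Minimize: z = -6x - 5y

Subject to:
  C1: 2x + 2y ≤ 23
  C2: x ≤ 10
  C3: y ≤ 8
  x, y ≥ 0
Each vertex is the intersection of two constraint boundaries that also satisfies all remaining constraints:
  x = 0 and y = 0 → (0, 0)
  x = 10 and y = 0 → (10, 0)
  2x + 2y = 23 and x = 10 → (10, 1.5)
  2x + 2y = 23 and y = 8 → (3.5, 8)
  y = 8 and x = 0 → (0, 8)

Evaluating z = -6x - 5y at each vertex:
  (0, 0): z = 0
  (10, 0): z = -60
  (10, 1.5): z = -67.5
  (3.5, 8): z = -61
  (0, 8): z = -40

The minimum is at (10, 1.5) with z = -67.5.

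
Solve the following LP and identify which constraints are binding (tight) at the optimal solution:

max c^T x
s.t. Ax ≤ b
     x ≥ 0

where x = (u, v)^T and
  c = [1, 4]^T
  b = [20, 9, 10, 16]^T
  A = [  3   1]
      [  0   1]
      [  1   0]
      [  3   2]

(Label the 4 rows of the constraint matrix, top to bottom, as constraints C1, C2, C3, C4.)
Optimal: u = 0, v = 8
Binding: C4, u ≥ 0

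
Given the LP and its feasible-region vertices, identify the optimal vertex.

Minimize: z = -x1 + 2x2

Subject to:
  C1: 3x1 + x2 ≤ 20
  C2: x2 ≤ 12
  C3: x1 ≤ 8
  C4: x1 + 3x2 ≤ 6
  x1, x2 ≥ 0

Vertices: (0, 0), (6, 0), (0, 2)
Evaluating z = -x1 + 2x2 at each vertex:
  (0, 0): z = 0
  (6, 0): z = -6
  (0, 2): z = 4

The smallest value is z = -6, attained at (6, 0).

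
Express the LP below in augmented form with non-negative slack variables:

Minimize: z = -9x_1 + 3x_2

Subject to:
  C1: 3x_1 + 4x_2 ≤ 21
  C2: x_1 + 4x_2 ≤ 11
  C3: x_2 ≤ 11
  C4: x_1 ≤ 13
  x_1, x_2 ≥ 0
min z = -9x_1 + 3x_2

s.t.
  3x_1 + 4x_2 + s1 = 21
  x_1 + 4x_2 + s2 = 11
  x_2 + s3 = 11
  x_1 + s4 = 13
  x_1, x_2, s1, s2, s3, s4 ≥ 0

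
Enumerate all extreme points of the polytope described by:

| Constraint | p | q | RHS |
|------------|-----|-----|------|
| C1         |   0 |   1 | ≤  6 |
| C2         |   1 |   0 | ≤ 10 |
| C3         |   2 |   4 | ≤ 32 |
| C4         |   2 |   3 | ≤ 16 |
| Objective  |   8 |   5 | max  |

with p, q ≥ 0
Each vertex is the intersection of two constraint boundaries that also satisfies all remaining constraints:
  p = 0 and q = 0 → (0, 0)
  2p + 3q = 16 and q = 0 → (8, 0)
  2p + 3q = 16 and p = 0 → (0, 5.333)

Vertices: (0, 0), (8, 0), (0, 5.333)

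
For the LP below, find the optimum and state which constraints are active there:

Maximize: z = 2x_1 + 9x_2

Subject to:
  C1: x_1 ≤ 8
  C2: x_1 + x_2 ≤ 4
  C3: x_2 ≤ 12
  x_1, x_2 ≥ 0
Optimal: x_1 = 0, x_2 = 4
Slack at optimum:
  C1: slack = 8
  C2: slack = 0 (binding)
  C3: slack = 8
  x_1 ≥ 0: x_1 = 0 (binding)
  x_2 ≥ 0: x_2 = 4
Binding constraints: C2, x_1 ≥ 0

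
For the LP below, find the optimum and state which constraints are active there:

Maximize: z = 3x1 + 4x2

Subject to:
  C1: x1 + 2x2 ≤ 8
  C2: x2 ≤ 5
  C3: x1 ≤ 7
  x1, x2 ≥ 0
Optimal: x1 = 7, x2 = 0.5
Binding: C1, C3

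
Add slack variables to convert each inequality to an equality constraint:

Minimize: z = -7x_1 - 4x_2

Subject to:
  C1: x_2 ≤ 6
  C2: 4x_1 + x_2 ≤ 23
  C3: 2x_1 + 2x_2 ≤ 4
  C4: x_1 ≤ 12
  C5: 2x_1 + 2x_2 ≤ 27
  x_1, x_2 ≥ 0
min z = -7x_1 - 4x_2

s.t.
  x_2 + s1 = 6
  4x_1 + x_2 + s2 = 23
  2x_1 + 2x_2 + s3 = 4
  x_1 + s4 = 12
  2x_1 + 2x_2 + s5 = 27
  x_1, x_2, s1, s2, s3, s4, s5 ≥ 0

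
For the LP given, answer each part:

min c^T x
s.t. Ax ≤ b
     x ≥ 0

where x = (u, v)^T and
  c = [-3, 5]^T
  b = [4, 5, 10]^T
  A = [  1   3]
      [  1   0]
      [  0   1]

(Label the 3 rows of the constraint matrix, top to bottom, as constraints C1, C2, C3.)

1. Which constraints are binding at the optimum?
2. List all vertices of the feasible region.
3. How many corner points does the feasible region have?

1. C1, v ≥ 0
2. (0, 0), (4, 0), (0, 1.333)
3. 3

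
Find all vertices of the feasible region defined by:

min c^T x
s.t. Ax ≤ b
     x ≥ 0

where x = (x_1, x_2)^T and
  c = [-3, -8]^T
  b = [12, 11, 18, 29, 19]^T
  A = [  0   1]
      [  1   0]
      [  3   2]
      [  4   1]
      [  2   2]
Each vertex is the intersection of two constraint boundaries that also satisfies all remaining constraints:
  x_1 = 0 and x_2 = 0 → (0, 0)
  3x_1 + 2x_2 = 18 and x_2 = 0 → (6, 0)
  3x_1 + 2x_2 = 18 and x_1 = 0 → (0, 9)

Vertices: (0, 0), (6, 0), (0, 9)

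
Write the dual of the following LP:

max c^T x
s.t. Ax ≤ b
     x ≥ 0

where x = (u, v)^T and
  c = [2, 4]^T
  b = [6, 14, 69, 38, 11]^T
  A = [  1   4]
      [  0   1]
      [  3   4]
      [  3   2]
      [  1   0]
Minimize: z = 6y1 + 14y2 + 69y3 + 38y4 + 11y5

Subject to:
  C1: -y1 - 3y3 - 3y4 - y5 ≤ -2
  C2: -4y1 - y2 - 4y3 - 2y4 ≤ -4
  y1, y2, y3, y4, y5 ≥ 0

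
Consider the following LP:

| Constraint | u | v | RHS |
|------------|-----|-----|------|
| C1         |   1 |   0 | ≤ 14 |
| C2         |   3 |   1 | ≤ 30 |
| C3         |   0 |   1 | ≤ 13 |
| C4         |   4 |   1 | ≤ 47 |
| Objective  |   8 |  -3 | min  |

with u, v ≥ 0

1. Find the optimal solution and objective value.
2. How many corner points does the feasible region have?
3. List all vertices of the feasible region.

1. u = 0, v = 13, z = -39
2. 4
3. (0, 0), (10, 0), (5.667, 13), (0, 13)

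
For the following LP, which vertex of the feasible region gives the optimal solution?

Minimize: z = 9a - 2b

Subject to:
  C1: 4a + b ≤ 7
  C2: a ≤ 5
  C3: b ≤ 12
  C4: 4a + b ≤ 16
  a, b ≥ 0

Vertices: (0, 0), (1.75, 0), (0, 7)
Evaluating z = 9a - 2b at each vertex:
  (0, 0): z = 0
  (1.75, 0): z = 15.75
  (0, 7): z = -14

The smallest value is z = -14, attained at (0, 7).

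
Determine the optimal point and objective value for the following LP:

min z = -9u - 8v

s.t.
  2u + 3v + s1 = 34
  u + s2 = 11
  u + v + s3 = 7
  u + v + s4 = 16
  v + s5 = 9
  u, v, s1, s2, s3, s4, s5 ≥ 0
Each vertex is the intersection of two constraint boundaries that also satisfies all remaining constraints:
  u = 0 and v = 0 → (0, 0)
  u + v = 7 and v = 0 → (7, 0)
  u + v = 7 and u = 0 → (0, 7)

Evaluating z = -9u - 8v at each vertex:
  (0, 0): z = 0
  (7, 0): z = -63
  (0, 7): z = -56

The minimum is at (7, 0) with z = -63.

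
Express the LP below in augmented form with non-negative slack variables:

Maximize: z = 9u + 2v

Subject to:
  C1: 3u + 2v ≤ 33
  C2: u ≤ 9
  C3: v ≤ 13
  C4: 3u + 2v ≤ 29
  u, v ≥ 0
max z = 9u + 2v

s.t.
  3u + 2v + s1 = 33
  u + s2 = 9
  v + s3 = 13
  3u + 2v + s4 = 29
  u, v, s1, s2, s3, s4 ≥ 0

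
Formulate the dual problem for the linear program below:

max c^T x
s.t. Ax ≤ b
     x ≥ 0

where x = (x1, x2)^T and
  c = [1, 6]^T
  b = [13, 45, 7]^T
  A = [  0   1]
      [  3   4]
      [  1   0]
Minimize: z = 13y1 + 45y2 + 7y3

Subject to:
  C1: -3y2 - y3 ≤ -1
  C2: -y1 - 4y2 ≤ -6
  y1, y2, y3 ≥ 0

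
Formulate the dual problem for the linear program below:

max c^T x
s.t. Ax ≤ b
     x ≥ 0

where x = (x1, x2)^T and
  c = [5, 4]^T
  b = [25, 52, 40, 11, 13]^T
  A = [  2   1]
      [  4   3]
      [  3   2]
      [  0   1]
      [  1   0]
Minimize: z = 25y1 + 52y2 + 40y3 + 11y4 + 13y5

Subject to:
  C1: -2y1 - 4y2 - 3y3 - y5 ≤ -5
  C2: -y1 - 3y2 - 2y3 - y4 ≤ -4
  y1, y2, y3, y4, y5 ≥ 0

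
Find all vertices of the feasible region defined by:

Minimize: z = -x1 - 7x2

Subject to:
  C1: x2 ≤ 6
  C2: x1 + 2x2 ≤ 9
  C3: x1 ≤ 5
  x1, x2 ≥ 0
Each vertex is the intersection of two constraint boundaries that also satisfies all remaining constraints:
  x1 = 0 and x2 = 0 → (0, 0)
  x1 = 5 and x2 = 0 → (5, 0)
  x1 + 2x2 = 9 and x1 = 5 → (5, 2)
  x1 + 2x2 = 9 and x1 = 0 → (0, 4.5)

Vertices: (0, 0), (5, 0), (5, 2), (0, 4.5)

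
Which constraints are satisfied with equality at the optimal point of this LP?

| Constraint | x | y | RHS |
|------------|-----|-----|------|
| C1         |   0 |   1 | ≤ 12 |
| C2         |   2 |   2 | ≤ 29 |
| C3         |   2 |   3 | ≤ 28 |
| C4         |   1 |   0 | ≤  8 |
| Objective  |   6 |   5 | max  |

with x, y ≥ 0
Optimal: x = 8, y = 4
Binding: C3, C4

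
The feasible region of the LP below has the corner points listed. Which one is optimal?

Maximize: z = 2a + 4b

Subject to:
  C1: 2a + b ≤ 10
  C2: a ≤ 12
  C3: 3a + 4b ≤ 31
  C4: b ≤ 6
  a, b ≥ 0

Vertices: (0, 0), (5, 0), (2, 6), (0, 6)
(2, 6) with z = 28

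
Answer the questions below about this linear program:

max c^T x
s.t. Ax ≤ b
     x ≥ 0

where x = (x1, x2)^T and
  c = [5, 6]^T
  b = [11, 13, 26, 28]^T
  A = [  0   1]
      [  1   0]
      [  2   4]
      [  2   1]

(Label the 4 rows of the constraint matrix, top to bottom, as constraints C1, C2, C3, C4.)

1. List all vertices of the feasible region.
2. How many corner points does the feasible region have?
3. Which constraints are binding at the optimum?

1. (0, 0), (13, 0), (0, 6.5)
2. 3
3. C2, C3, x2 ≥ 0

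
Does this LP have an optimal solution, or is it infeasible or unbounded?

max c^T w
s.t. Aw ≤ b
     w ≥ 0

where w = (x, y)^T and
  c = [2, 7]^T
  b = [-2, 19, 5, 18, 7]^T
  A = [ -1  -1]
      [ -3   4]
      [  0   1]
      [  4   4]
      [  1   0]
The point (0, 4.5) satisfies every constraint, so the LP is feasible; the constraints give x ≤ 7 and y ≤ 5, which with x, y ≥ 0 keep the feasible region inside a bounded box. A feasible, bounded LP attains a finite optimum at a vertex.

Evaluating z = 2x + 7y at each vertex:
  (2, 0): z = 4
  (4.5, 0): z = 9
  (0, 4.5): z = 31.5
  (0, 2): z = 14

The LP has an optimal solution: (0, 4.5) with z = 31.5.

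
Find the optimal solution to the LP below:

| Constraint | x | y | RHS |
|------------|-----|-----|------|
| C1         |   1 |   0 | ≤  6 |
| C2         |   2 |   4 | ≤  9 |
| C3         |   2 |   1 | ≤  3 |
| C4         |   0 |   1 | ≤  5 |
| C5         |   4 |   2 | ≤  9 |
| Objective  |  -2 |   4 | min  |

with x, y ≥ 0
x = 1.5, y = 0, z = -3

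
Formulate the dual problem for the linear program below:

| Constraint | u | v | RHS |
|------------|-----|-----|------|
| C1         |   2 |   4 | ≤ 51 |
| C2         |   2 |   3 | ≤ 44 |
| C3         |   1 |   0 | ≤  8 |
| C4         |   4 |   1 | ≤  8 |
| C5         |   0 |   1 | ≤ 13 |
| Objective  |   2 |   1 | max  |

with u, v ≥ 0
Minimize: z = 51y1 + 44y2 + 8y3 + 8y4 + 13y5

Subject to:
  C1: -2y1 - 2y2 - y3 - 4y4 ≤ -2
  C2: -4y1 - 3y2 - y4 - y5 ≤ -1
  y1, y2, y3, y4, y5 ≥ 0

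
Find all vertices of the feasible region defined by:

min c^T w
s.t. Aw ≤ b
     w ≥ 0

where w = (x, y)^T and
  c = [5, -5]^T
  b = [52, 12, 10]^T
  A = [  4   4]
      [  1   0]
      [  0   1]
Each vertex is the intersection of two constraint boundaries that also satisfies all remaining constraints:
  x = 0 and y = 0 → (0, 0)
  x = 12 and y = 0 → (12, 0)
  4x + 4y = 52 and x = 12 → (12, 1)
  4x + 4y = 52 and y = 10 → (3, 10)
  y = 10 and x = 0 → (0, 10)

Vertices: (0, 0), (12, 0), (12, 1), (3, 10), (0, 10)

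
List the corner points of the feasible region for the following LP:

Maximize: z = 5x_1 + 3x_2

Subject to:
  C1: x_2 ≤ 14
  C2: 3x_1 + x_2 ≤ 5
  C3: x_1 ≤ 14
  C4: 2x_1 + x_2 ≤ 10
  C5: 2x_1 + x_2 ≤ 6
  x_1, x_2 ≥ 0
Each vertex is the intersection of two constraint boundaries that also satisfies all remaining constraints:
  x_1 = 0 and x_2 = 0 → (0, 0)
  3x_1 + x_2 = 5 and x_2 = 0 → (1.667, 0)
  3x_1 + x_2 = 5 and x_1 = 0 → (0, 5)

Vertices: (0, 0), (1.667, 0), (0, 5)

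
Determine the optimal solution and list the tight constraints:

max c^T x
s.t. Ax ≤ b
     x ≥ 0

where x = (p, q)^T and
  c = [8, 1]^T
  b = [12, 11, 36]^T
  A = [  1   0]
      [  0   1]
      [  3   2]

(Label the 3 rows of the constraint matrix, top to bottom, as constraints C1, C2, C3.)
Optimal: p = 12, q = 0
Slack at optimum:
  C1: slack = 0 (binding)
  C2: slack = 11
  C3: slack = 0 (binding)
  p ≥ 0: p = 12
  q ≥ 0: q = 0 (binding)
Binding constraints: C1, C3, q ≥ 0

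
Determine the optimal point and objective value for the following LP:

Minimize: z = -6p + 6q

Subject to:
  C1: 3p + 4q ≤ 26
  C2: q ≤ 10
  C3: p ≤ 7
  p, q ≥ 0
Each vertex is the intersection of two constraint boundaries that also satisfies all remaining constraints:
  p = 0 and q = 0 → (0, 0)
  p = 7 and q = 0 → (7, 0)
  3p + 4q = 26 and p = 7 → (7, 1.25)
  3p + 4q = 26 and p = 0 → (0, 6.5)

Evaluating z = -6p + 6q at each vertex:
  (0, 0): z = 0
  (7, 0): z = -42
  (7, 1.25): z = -34.5
  (0, 6.5): z = 39

The minimum is at (7, 0) with z = -42.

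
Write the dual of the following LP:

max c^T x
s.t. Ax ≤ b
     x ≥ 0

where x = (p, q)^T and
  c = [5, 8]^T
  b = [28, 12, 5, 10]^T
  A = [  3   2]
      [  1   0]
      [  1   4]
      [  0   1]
Minimize: z = 28y1 + 12y2 + 5y3 + 10y4

Subject to:
  C1: -3y1 - y2 - y3 ≤ -5
  C2: -2y1 - 4y3 - y4 ≤ -8
  y1, y2, y3, y4 ≥ 0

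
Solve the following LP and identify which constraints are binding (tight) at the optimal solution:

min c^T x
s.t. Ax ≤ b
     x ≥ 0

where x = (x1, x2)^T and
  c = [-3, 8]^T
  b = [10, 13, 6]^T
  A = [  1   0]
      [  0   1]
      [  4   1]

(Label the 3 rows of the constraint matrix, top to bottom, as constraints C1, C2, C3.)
Optimal: x1 = 1.5, x2 = 0
Slack at optimum:
  C1: slack = 8.5
  C2: slack = 13
  C3: slack = 0 (binding)
  x1 ≥ 0: x1 = 1.5
  x2 ≥ 0: x2 = 0 (binding)
Binding constraints: C3, x2 ≥ 0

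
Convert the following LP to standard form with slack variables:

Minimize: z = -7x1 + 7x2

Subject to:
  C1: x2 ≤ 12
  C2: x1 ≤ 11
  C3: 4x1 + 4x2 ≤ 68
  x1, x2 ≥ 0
min z = -7x1 + 7x2

s.t.
  x2 + s1 = 12
  x1 + s2 = 11
  4x1 + 4x2 + s3 = 68
  x1, x2, s1, s2, s3 ≥ 0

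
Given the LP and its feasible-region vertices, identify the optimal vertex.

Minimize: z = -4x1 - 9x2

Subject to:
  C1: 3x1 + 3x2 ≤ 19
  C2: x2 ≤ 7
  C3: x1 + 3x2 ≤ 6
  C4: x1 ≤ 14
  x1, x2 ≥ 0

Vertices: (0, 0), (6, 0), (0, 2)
(6, 0) with z = -24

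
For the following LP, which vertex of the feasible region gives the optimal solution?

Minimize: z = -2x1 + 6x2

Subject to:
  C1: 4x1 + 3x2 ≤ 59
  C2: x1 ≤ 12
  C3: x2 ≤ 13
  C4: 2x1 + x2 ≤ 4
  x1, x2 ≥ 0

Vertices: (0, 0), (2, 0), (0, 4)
Evaluating z = -2x1 + 6x2 at each vertex:
  (0, 0): z = 0
  (2, 0): z = -4
  (0, 4): z = 24

The smallest value is z = -4, attained at (2, 0).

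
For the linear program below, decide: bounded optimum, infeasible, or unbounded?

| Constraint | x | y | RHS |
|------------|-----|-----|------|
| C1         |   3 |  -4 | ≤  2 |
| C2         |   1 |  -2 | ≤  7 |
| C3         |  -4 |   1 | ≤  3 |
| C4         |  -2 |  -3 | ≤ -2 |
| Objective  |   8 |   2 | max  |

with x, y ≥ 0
Feasible point: (0, 1) satisfies every constraint, so the LP is feasible.
Direction d = (1, 1): for each constraint row a, a·d ≤ 0 —
  (3)(1) + (-4)(1) = -1 ≤ 0
  (1)(1) + (-2)(1) = -1 ≤ 0
  (-4)(1) + (1)(1) = -3 ≤ 0
  (-2)(1) + (-3)(1) = -5 ≤ 0
and d ≥ 0, so (0, 1) + t·d stays feasible for every t ≥ 0. Along this ray z = 8x + 2y changes by 10 per unit t, so z → +∞.

Unbounded — the objective can increase without bound over the feasible region.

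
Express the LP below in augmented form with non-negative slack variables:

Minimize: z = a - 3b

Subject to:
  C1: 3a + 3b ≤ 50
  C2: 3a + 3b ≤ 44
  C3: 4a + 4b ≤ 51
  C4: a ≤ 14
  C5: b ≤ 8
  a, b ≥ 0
min z = a - 3b

s.t.
  3a + 3b + s1 = 50
  3a + 3b + s2 = 44
  4a + 4b + s3 = 51
  a + s4 = 14
  b + s5 = 8
  a, b, s1, s2, s3, s4, s5 ≥ 0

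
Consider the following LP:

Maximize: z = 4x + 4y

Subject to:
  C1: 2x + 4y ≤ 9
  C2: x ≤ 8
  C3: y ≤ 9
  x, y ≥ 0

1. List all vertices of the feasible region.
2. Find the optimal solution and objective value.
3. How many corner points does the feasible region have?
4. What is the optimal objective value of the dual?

1. (0, 0), (4.5, 0), (0, 2.25)
2. x = 4.5, y = 0, z = 18
3. 3
4. 18 (by strong duality, equal to the primal optimum)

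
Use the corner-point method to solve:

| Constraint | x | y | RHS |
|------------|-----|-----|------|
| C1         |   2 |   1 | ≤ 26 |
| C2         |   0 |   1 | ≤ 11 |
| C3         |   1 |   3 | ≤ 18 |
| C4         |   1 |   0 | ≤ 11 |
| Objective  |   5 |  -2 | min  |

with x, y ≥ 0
Each vertex is the intersection of two constraint boundaries that also satisfies all remaining constraints:
  x = 0 and y = 0 → (0, 0)
  x = 11 and y = 0 → (11, 0)
  x + 3y = 18 and x = 11 → (11, 2.333)
  x + 3y = 18 and x = 0 → (0, 6)

Evaluating z = 5x - 2y at each vertex:
  (0, 0): z = 0
  (11, 0): z = 55
  (11, 2.333): z = 50.33
  (0, 6): z = -12

The minimum is at (0, 6) with z = -12.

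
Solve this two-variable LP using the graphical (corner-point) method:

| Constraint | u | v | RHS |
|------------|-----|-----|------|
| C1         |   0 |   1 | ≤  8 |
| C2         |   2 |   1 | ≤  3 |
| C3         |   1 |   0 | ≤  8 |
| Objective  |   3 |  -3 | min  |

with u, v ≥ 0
Each vertex is the intersection of two constraint boundaries that also satisfies all remaining constraints:
  u = 0 and v = 0 → (0, 0)
  2u + v = 3 and v = 0 → (1.5, 0)
  2u + v = 3 and u = 0 → (0, 3)

Evaluating z = 3u - 3v at each vertex:
  (0, 0): z = 0
  (1.5, 0): z = 4.5
  (0, 3): z = -9

The minimum is at (0, 3) with z = -9.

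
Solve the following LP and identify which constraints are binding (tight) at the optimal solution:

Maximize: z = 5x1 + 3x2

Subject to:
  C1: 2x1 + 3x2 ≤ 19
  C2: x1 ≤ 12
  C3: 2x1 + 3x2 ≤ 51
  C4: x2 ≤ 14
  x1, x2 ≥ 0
Optimal: x1 = 9.5, x2 = 0
Slack at optimum:
  C1: slack = 0 (binding)
  C2: slack = 2.5
  C3: slack = 32
  C4: slack = 14
  x1 ≥ 0: x1 = 9.5
  x2 ≥ 0: x2 = 0 (binding)
Binding constraints: C1, x2 ≥ 0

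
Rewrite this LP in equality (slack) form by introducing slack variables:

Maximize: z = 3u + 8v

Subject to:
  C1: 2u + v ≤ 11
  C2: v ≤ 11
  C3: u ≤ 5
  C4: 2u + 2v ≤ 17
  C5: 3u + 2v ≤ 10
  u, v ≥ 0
max z = 3u + 8v

s.t.
  2u + v + s1 = 11
  v + s2 = 11
  u + s3 = 5
  2u + 2v + s4 = 17
  3u + 2v + s5 = 10
  u, v, s1, s2, s3, s4, s5 ≥ 0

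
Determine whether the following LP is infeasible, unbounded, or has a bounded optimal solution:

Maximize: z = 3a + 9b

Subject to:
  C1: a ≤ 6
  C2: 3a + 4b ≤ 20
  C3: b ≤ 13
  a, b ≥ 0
The point (0, 5) satisfies every constraint, so the LP is feasible; the constraints give a ≤ 6 and b ≤ 13, which with a, b ≥ 0 keep the feasible region inside a bounded box. A feasible, bounded LP attains a finite optimum at a vertex.

The LP has an optimal solution: (0, 5) with z = 45.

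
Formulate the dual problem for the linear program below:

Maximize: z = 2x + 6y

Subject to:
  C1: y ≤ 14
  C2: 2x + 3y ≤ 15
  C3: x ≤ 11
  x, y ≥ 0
Minimize: z = 14y1 + 15y2 + 11y3

Subject to:
  C1: -2y2 - y3 ≤ -2
  C2: -y1 - 3y2 ≤ -6
  y1, y2, y3 ≥ 0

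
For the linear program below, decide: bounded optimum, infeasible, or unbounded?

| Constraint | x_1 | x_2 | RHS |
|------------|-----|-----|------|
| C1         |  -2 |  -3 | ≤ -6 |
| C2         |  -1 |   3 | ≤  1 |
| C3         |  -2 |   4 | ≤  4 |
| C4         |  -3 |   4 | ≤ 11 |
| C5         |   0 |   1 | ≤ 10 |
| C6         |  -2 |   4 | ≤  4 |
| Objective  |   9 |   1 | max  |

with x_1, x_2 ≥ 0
Feasible point: (2, 1) satisfies every constraint, so the LP is feasible.
Direction d = (1, 0): for each constraint row a, a·d ≤ 0 —
  (-2)(1) + (-3)(0) = -2 ≤ 0
  (-1)(1) + (3)(0) = -1 ≤ 0
  (-2)(1) + (4)(0) = -2 ≤ 0
  (-3)(1) + (4)(0) = -3 ≤ 0
  (0)(1) + (1)(0) = 0 ≤ 0
  (-2)(1) + (4)(0) = -2 ≤ 0
and d ≥ 0, so (2, 1) + t·d stays feasible for every t ≥ 0. Along this ray z = 9x_1 + x_2 changes by 9 per unit t, so z → +∞.

Unbounded — the objective can increase without bound over the feasible region.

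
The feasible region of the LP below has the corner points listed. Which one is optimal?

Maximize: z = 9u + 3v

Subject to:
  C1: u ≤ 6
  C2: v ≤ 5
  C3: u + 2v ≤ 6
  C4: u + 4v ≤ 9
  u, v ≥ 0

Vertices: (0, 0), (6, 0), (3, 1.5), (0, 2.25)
(6, 0) with z = 54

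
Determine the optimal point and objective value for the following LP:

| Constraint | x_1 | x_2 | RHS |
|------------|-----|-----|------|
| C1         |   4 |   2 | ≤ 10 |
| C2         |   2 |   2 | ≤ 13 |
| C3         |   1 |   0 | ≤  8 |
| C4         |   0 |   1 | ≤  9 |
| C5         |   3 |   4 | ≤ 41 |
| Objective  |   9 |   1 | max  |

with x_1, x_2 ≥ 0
Each vertex is the intersection of two constraint boundaries that also satisfies all remaining constraints:
  x_1 = 0 and x_2 = 0 → (0, 0)
  4x_1 + 2x_2 = 10 and x_2 = 0 → (2.5, 0)
  4x_1 + 2x_2 = 10 and x_1 = 0 → (0, 5)

Evaluating z = 9x_1 + x_2 at each vertex:
  (0, 0): z = 0
  (2.5, 0): z = 22.5
  (0, 5): z = 5

The maximum is at (2.5, 0) with z = 22.5.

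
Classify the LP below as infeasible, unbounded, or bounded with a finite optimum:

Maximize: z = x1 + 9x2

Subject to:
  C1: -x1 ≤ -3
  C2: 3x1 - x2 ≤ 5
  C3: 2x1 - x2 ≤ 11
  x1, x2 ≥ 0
Feasible point: (3, 4) satisfies every constraint, so the LP is feasible.
Direction d = (0, 1): for each constraint row a, a·d ≤ 0 —
  (-1)(0) + (0)(1) = 0 ≤ 0
  (3)(0) + (-1)(1) = -1 ≤ 0
  (2)(0) + (-1)(1) = -1 ≤ 0
and d ≥ 0, so (3, 4) + t·d stays feasible for every t ≥ 0. Along this ray z = x1 + 9x2 changes by 9 per unit t, so z → +∞.

Unbounded — the objective can increase without bound over the feasible region.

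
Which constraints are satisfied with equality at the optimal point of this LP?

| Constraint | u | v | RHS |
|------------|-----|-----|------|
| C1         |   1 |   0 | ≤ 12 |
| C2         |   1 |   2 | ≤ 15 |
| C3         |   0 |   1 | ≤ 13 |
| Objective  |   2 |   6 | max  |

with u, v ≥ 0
Optimal: u = 0, v = 7.5
Binding: C2, u ≥ 0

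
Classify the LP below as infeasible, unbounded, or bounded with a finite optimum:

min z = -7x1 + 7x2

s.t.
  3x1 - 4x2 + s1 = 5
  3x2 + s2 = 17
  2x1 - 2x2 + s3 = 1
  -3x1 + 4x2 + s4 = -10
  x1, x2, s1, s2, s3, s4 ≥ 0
The row 3x1 - 4x2 + s1 = 5 with s1 ≥ 0 requires 3x1 - 4x2 ≤ 5, while the row -3x1 + 4x2 + s4 = -10 with s4 ≥ 0 is equivalent to 3x1 - 4x2 ≥ 10. Together they would need 10 ≤ 3x1 - 4x2 ≤ 5, which is impossible since 10 > 5. No point satisfies all constraints.

Infeasible: no point satisfies all constraints simultaneously.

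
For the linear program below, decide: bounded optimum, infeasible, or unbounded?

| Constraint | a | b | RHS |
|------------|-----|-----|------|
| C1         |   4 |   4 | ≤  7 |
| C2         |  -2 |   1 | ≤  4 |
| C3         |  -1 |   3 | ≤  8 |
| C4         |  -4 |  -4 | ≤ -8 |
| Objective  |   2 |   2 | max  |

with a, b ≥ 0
C1 requires 4a + 4b ≤ 7, while C4 (-4a - 4b ≤ -8) is equivalent to 4a + 4b ≥ 8. Together they would need 8 ≤ 4a + 4b ≤ 7, which is impossible since 8 > 7. No point satisfies all constraints.

Infeasible — the constraint set is empty.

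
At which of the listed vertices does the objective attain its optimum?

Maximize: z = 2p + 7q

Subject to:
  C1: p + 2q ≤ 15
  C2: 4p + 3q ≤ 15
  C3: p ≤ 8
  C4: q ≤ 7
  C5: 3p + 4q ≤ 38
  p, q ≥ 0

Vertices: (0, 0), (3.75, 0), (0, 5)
Evaluating z = 2p + 7q at each vertex:
  (0, 0): z = 0
  (3.75, 0): z = 7.5
  (0, 5): z = 35

The largest value is z = 35, attained at (0, 5).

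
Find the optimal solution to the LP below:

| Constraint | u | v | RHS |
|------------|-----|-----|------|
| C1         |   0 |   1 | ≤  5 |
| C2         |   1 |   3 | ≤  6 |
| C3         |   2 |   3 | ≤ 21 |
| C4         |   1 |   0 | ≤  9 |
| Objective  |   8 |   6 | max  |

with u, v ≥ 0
Each vertex is the intersection of two constraint boundaries that also satisfies all remaining constraints:
  u = 0 and v = 0 → (0, 0)
  u + 3v = 6 and v = 0 → (6, 0)
  u + 3v = 6 and u = 0 → (0, 2)

Evaluating z = 8u + 6v at each vertex:
  (0, 0): z = 0
  (6, 0): z = 48
  (0, 2): z = 12

The maximum is at (6, 0) with z = 48.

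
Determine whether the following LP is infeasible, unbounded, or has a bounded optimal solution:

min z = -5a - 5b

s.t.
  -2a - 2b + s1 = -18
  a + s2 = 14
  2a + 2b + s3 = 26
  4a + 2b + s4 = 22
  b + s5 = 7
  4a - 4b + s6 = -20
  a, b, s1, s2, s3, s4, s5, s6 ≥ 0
The point (2, 7) satisfies every constraint, so the LP is feasible; the constraints give a ≤ 14 and b ≤ 7, which with a, b ≥ 0 keep the feasible region inside a bounded box. A feasible, bounded LP attains a finite optimum at a vertex.

Evaluating z = -5a - 5b at each vertex:
  (2, 7): z = -45

Feasible with finite optimum z* = -45 at (2, 7).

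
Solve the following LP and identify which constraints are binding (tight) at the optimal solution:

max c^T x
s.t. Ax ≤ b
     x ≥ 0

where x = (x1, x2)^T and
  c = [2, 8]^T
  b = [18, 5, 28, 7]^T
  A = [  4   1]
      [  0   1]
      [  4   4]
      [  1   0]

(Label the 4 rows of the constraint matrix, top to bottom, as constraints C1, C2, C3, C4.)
Optimal: x1 = 2, x2 = 5
Binding: C2, C3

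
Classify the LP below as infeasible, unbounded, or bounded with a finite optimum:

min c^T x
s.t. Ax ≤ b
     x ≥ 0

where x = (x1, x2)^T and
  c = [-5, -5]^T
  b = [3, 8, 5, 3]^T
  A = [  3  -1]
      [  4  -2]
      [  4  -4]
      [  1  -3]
Feasible point: (0, 0) satisfies every constraint, so the LP is feasible.
Direction d = (0, 1): for each constraint row a, a·d ≤ 0 —
  (3)(0) + (-1)(1) = -1 ≤ 0
  (4)(0) + (-2)(1) = -2 ≤ 0
  (4)(0) + (-4)(1) = -4 ≤ 0
  (1)(0) + (-3)(1) = -3 ≤ 0
and d ≥ 0, so (0, 0) + t·d stays feasible for every t ≥ 0. Along this ray z = -5x1 - 5x2 changes by -5 per unit t, so z → −∞.

Unbounded: there is a feasible ray along which z → −∞.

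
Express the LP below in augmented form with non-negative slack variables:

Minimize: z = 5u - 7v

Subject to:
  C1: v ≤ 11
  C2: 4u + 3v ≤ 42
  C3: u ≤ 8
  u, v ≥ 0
min z = 5u - 7v

s.t.
  v + s1 = 11
  4u + 3v + s2 = 42
  u + s3 = 8
  u, v, s1, s2, s3 ≥ 0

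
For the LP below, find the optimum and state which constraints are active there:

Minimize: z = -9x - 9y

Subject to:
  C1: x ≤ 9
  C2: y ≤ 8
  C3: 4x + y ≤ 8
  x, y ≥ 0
Optimal: x = 0, y = 8
Slack at optimum:
  C1: slack = 9
  C2: slack = 0 (binding)
  C3: slack = 0 (binding)
  x ≥ 0: x = 0 (binding)
  y ≥ 0: y = 8
Binding constraints: C2, C3, x ≥ 0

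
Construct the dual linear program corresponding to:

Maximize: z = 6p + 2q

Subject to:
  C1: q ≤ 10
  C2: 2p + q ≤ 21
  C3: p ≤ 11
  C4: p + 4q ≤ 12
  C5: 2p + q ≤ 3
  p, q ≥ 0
Minimize: z = 10y1 + 21y2 + 11y3 + 12y4 + 3y5

Subject to:
  C1: -2y2 - y3 - y4 - 2y5 ≤ -6
  C2: -y1 - y2 - 4y4 - y5 ≤ -2
  y1, y2, y3, y4, y5 ≥ 0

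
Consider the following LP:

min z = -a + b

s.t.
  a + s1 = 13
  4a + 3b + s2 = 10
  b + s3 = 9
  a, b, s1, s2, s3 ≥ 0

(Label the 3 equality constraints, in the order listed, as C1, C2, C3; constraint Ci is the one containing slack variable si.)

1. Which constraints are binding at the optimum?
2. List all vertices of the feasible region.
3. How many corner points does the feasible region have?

1. C2, b ≥ 0
2. (0, 0), (2.5, 0), (0, 3.333)
3. 3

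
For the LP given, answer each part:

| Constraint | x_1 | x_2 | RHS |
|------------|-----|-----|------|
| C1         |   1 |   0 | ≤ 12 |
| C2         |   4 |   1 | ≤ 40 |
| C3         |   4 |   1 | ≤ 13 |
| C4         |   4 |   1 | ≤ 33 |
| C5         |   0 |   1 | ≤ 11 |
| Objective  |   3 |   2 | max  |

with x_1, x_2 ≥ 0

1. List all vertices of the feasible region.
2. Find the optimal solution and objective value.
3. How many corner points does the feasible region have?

1. (0, 0), (3.25, 0), (0.5, 11), (0, 11)
2. x_1 = 0.5, x_2 = 11, z = 23.5
3. 4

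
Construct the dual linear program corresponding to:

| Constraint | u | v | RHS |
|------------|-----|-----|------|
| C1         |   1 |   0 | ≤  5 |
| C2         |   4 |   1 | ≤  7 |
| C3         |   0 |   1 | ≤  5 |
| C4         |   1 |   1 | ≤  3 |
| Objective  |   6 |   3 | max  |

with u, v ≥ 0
Minimize: z = 5y1 + 7y2 + 5y3 + 3y4

Subject to:
  C1: -y1 - 4y2 - y4 ≤ -6
  C2: -y2 - y3 - y4 ≤ -3
  y1, y2, y3, y4 ≥ 0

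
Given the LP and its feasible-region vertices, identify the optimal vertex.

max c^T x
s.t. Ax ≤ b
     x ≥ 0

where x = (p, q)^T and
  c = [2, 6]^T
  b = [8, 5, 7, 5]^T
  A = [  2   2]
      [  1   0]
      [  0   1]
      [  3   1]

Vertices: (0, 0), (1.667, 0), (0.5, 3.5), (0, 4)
(0, 4) with z = 24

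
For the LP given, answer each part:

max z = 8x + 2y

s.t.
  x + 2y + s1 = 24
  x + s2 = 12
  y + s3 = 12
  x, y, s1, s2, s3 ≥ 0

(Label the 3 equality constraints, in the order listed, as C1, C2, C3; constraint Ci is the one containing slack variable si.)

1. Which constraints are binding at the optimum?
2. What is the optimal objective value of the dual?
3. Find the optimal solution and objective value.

1. C1, C2
2. 108 (by strong duality, equal to the primal optimum)
3. x = 12, y = 6, z = 108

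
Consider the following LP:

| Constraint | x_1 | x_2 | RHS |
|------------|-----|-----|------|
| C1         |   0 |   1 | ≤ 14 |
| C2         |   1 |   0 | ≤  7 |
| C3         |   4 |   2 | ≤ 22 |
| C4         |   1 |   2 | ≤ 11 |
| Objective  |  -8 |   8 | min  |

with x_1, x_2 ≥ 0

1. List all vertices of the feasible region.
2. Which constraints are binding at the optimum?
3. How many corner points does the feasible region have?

1. (0, 0), (5.5, 0), (3.667, 3.667), (0, 5.5)
2. C3, x_2 ≥ 0
3. 4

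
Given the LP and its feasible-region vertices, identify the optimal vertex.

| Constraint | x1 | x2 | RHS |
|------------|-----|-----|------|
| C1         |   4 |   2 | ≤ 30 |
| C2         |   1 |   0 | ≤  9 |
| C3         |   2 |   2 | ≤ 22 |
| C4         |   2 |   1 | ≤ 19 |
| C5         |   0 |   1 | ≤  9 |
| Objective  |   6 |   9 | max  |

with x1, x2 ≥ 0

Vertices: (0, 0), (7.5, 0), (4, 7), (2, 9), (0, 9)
(2, 9) with z = 93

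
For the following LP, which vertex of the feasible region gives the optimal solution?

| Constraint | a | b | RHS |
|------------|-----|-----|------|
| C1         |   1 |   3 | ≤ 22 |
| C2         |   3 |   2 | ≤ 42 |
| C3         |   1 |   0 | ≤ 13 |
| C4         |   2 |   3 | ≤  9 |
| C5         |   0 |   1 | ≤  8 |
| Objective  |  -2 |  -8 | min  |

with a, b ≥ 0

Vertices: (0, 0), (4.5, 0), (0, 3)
Evaluating z = -2a - 8b at each vertex:
  (0, 0): z = 0
  (4.5, 0): z = -9
  (0, 3): z = -24

The smallest value is z = -24, attained at (0, 3).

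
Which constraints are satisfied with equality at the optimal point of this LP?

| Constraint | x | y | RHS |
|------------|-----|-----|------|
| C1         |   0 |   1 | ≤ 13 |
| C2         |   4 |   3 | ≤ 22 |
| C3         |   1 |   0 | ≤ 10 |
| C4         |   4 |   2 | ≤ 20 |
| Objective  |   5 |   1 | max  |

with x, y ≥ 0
Optimal: x = 5, y = 0
Slack at optimum:
  C1: slack = 13
  C2: slack = 2
  C3: slack = 5
  C4: slack = 0 (binding)
  x ≥ 0: x = 5
  y ≥ 0: y = 0 (binding)
Binding constraints: C4, y ≥ 0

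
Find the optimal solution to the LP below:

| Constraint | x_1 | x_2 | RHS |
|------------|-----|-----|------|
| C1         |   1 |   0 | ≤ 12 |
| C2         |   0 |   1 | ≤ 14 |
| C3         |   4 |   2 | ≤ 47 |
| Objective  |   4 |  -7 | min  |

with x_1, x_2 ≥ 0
Each vertex is the intersection of two constraint boundaries that also satisfies all remaining constraints:
  x_1 = 0 and x_2 = 0 → (0, 0)
  4x_1 + 2x_2 = 47 and x_2 = 0 → (11.75, 0)
  x_2 = 14 and 4x_1 + 2x_2 = 47 → (4.75, 14)
  x_2 = 14 and x_1 = 0 → (0, 14)

Evaluating z = 4x_1 - 7x_2 at each vertex:
  (0, 0): z = 0
  (11.75, 0): z = 47
  (4.75, 14): z = -79
  (0, 14): z = -98

The minimum is at (0, 14) with z = -98.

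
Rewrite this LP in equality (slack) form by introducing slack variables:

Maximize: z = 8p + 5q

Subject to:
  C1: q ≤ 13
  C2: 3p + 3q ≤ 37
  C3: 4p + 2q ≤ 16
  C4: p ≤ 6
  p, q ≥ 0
max z = 8p + 5q

s.t.
  q + s1 = 13
  3p + 3q + s2 = 37
  4p + 2q + s3 = 16
  p + s4 = 6
  p, q, s1, s2, s3, s4 ≥ 0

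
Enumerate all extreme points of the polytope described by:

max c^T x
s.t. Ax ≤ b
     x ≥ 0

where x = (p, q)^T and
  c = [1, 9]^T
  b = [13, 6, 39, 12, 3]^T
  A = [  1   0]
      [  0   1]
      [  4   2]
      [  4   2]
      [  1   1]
Each vertex is the intersection of two constraint boundaries that also satisfies all remaining constraints:
  p = 0 and q = 0 → (0, 0)
  4p + 2q = 12 and p + q = 3 → (3, 0)
  p + q = 3 and p = 0 → (0, 3)

Vertices: (0, 0), (3, 0), (0, 3)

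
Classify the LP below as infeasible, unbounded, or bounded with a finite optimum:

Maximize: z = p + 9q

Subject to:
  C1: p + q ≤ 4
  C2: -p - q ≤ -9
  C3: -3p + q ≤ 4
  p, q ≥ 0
C1 requires p + q ≤ 4, while C2 (-p - q ≤ -9) is equivalent to p + q ≥ 9. Together they would need 9 ≤ p + q ≤ 4, which is impossible since 9 > 4. No point satisfies all constraints.

Infeasible: no point satisfies all constraints simultaneously.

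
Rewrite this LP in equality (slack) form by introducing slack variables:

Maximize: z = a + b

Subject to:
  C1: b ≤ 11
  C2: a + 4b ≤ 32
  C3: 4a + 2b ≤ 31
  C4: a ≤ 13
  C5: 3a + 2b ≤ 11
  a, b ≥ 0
max z = a + b

s.t.
  b + s1 = 11
  a + 4b + s2 = 32
  4a + 2b + s3 = 31
  a + s4 = 13
  3a + 2b + s5 = 11
  a, b, s1, s2, s3, s4, s5 ≥ 0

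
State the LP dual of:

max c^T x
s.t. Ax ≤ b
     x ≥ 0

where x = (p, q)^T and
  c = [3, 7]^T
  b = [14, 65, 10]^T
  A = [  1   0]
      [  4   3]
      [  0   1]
Minimize: z = 14y1 + 65y2 + 10y3

Subject to:
  C1: -y1 - 4y2 ≤ -3
  C2: -3y2 - y3 ≤ -7
  y1, y2, y3 ≥ 0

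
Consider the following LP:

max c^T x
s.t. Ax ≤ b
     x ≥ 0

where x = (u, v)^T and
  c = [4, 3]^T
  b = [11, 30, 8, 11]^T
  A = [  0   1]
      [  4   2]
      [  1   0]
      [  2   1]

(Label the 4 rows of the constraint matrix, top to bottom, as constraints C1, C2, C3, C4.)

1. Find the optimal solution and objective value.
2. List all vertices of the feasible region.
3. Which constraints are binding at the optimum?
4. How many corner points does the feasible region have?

1. u = 0, v = 11, z = 33
2. (0, 0), (5.5, 0), (0, 11)
3. C1, C4, u ≥ 0
4. 3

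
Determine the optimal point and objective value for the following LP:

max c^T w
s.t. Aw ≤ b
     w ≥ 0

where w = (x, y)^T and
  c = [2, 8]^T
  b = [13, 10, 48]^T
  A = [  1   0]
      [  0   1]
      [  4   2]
Each vertex is the intersection of two constraint boundaries that also satisfies all remaining constraints:
  x = 0 and y = 0 → (0, 0)
  4x + 2y = 48 and y = 0 → (12, 0)
  y = 10 and 4x + 2y = 48 → (7, 10)
  y = 10 and x = 0 → (0, 10)

Evaluating z = 2x + 8y at each vertex:
  (0, 0): z = 0
  (12, 0): z = 24
  (7, 10): z = 94
  (0, 10): z = 80

The maximum is at (7, 10) with z = 94.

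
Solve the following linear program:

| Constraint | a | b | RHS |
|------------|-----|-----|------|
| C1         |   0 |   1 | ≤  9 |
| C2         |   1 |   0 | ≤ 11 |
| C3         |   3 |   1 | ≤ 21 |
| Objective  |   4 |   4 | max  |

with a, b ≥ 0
a = 4, b = 9, z = 52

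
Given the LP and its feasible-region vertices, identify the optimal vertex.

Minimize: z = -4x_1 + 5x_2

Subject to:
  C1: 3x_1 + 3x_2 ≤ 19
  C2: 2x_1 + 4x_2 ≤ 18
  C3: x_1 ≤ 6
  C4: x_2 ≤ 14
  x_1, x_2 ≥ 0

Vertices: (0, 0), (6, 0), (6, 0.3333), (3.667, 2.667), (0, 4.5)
Evaluating z = -4x_1 + 5x_2 at each vertex:
  (0, 0): z = 0
  (6, 0): z = -24
  (6, 0.3333): z = -22.33
  (3.667, 2.667): z = -1.333
  (0, 4.5): z = 22.5

The smallest value is z = -24, attained at (6, 0).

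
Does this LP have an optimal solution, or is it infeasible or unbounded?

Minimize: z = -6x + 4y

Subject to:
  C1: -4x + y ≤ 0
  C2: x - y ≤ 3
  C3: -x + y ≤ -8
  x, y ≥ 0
C2 requires x - y ≤ 3, while C3 (-x + y ≤ -8) is equivalent to x - y ≥ 8. Together they would need 8 ≤ x - y ≤ 3, which is impossible since 8 > 3. No point satisfies all constraints.

Infeasible: no point satisfies all constraints simultaneously.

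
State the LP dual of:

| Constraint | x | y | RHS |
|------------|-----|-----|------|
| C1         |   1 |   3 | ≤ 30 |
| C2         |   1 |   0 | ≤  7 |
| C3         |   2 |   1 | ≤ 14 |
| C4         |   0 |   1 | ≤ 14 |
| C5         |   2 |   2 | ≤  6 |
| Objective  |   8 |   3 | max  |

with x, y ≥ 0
Minimize: z = 30y1 + 7y2 + 14y3 + 14y4 + 6y5

Subject to:
  C1: -y1 - y2 - 2y3 - 2y5 ≤ -8
  C2: -3y1 - y3 - y4 - 2y5 ≤ -3
  y1, y2, y3, y4, y5 ≥ 0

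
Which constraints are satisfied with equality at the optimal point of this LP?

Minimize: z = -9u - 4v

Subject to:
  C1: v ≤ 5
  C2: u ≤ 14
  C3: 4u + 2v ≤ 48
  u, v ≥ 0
Optimal: u = 12, v = 0
Slack at optimum:
  C1: slack = 5
  C2: slack = 2
  C3: slack = 0 (binding)
  u ≥ 0: u = 12
  v ≥ 0: v = 0 (binding)
Binding constraints: C3, v ≥ 0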